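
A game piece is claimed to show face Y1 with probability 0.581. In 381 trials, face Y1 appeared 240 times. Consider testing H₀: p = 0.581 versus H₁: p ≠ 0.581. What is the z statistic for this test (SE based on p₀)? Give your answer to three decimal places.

z = 1.935

p̂ = 240/381 = 0.62992.
Standard error under H₀: √(0.581×0.419/381) = 0.02528.
z = (0.62992 − 0.581)/0.02528 = 0.04892/0.02528 = 1.935.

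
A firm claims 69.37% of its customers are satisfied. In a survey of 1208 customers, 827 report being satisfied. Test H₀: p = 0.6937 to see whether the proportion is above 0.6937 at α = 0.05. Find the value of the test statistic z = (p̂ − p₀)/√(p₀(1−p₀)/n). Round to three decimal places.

z = -0.686

p̂ = 827/1208 = 0.68460.
SE = √(p₀(1−p₀)/n) = √(0.21248/1208) = 0.01326.
z = (0.68460 − 0.6937)/0.01326 = -0.00910/0.01326 = -0.686.
p-value = P(Z > -0.686) ≈ 0.7536; since p > α = 0.05, fail to reject H₀.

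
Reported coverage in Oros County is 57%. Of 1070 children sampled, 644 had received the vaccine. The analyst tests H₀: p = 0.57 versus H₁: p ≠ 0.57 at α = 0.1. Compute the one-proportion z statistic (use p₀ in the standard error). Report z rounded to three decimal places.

z = 2.106

p̂ = 644/1070 ≈ 0.60187.
Under H₀, SE = √(0.57·0.43/1070) = √(0.000229065) = 0.01513.
z = (0.60187 − 0.57)/0.01513 = 0.03187/0.01513 = 2.106.
Two-sided p-value ≈ 2·Φ(−2.106) = 0.0352, so at α = 0.1 we reject H₀.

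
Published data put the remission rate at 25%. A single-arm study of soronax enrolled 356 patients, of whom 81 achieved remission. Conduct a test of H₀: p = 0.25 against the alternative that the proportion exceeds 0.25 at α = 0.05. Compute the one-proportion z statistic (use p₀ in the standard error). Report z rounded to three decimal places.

p̂ = 81/356 = 0.22753.
Under H₀, SE = √(0.25·0.75/356) = √(0.000526685) = 0.02295.
z = (0.22753 − 0.25)/0.02295 = -0.02247/0.02295 = -0.979.
p-value = P(Z > -0.979) ≈ 0.8363; since p > α = 0.05, fail to reject H₀.

z = -0.979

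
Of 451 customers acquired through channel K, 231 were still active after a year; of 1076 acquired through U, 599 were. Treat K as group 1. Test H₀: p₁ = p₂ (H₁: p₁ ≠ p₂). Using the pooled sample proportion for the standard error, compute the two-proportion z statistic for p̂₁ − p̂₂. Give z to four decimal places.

p̂₁ = 231/451 = 0.512195, p̂₂ = 599/1076 = 0.556691.
Pooled p̂ = (231+599)/(451+1076) = 830/1527 = 0.543549.
SE = √(0.248103 × 0.00314666) = 0.027941.
z = (0.512195 − 0.556691)/0.027941 = -0.044496/0.027941 = -1.5925.
Two-sided p-value ≈ 2·Φ(−1.593) = 0.1113.

z = -1.5925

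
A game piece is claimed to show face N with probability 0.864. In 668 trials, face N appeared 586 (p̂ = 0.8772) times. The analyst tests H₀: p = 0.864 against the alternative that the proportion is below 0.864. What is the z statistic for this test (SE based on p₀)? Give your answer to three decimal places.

p̂ = 586/668 = 0.87725.
Under H₀, SE = √(0.864·0.136/668) = √(0.000175904) = 0.01326.
z = (0.87725 − 0.864)/0.01326 = 0.01325/0.01326 = 0.999.

z = 0.999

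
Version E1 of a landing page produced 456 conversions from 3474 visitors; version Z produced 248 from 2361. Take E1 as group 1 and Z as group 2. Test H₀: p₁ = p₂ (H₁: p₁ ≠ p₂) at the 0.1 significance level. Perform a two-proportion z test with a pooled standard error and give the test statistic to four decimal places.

z = 3.0181

p̂₁ = 456/3474 ≈ 0.131261, p̂₂ = 248/2361 ≈ 0.105040.
Pooled p̂ = (456+248)/(3474+2361) = 704/5835 = 0.120651.
SE = √(0.106095 × 0.000711402) = 0.008688.
z = (0.131261 − 0.105040)/0.008688 = 0.026221/0.008688 = 3.0181.
Two-sided p-value ≈ 2·Φ(−3.018) = 0.0025. With α = 0.1, reject H₀.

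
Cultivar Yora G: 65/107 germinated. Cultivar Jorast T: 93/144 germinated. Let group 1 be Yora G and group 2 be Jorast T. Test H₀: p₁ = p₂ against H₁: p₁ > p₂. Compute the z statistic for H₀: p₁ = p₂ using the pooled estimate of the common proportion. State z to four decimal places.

p̂₁ = 65/107 ≈ 0.607477, p̂₂ = 93/144 ≈ 0.645833.
Pooled p̂ = (65+93)/(107+144) = 158/251 = 0.629482.
SE = √(0.233234 × 0.0162902) = 0.061640.
z = (0.607477 − 0.645833)/0.061640 = -0.038356/0.061640 = -0.6223.

z = -0.6223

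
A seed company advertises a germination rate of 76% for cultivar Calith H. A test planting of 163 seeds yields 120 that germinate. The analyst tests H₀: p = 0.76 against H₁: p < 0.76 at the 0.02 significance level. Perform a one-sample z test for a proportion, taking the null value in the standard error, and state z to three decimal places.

p̂ = 120/163 ≈ 0.73620.
SE = √(p₀(1−p₀)/n) = √(0.1824/163) = 0.03345.
z = (0.73620 − 0.76)/0.03345 = -0.02380/0.03345 = -0.712.
p-value = P(Z < -0.712) ≈ 0.2384, so at α = 0.02 we fail to reject H₀.

z = -0.712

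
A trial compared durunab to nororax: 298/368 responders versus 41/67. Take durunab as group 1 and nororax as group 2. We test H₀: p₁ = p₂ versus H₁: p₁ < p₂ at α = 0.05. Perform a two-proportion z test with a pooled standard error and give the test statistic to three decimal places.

z = 3.592

p̂₁ = 298/368 = 0.80978, p̂₂ = 41/67 = 0.61194.
Pooled p̂ = (298+41)/(368+67) = 339/435 = 0.77931.
SE = √(p̂(1−p̂)(1/n₁+1/n₂)) = √(0.77931·0.22069·0.0176428) = √(0.0030343) = 0.05508.
z = (0.80978 − 0.61194)/0.05508 = 0.19784/0.05508 = 3.592.
p-value = P(Z < 3.592) ≈ 0.9998. With α = 0.05, fail to reject H₀.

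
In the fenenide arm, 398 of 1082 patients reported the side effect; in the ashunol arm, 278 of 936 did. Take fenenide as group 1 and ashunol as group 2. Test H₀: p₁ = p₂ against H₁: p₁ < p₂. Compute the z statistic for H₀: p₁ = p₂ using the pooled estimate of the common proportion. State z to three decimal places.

z = 3.362

p̂₁ = 398/1082 ≈ 0.36784, p̂₂ = 278/936 ≈ 0.29701.
Pooled p̂ = (398+278)/(1082+936) = 676/2018 = 0.33499.
SE = √(0.22277 × 0.00199259) = 0.02107.
z = (0.36784 − 0.29701)/0.02107 = 0.07083/0.02107 = 3.362.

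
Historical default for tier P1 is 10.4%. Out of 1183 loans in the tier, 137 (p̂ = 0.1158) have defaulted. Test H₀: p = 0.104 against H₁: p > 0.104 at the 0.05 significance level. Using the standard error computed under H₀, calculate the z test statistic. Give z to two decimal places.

z = 1.33

p̂ = 137/1183 ≈ 0.1158.
Standard error under H₀: √(0.104×0.896/1183) = 0.0089.
z = (0.1158 − 0.104)/0.0089 = 0.0118/0.0089 = 1.33.
p-value = P(Z > 1.330) ≈ 0.0917, so at α = 0.05 we fail to reject H₀.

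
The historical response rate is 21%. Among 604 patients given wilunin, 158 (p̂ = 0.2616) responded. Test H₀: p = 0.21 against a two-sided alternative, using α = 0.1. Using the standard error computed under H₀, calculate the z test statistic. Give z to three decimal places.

p̂ = 158/604 ≈ 0.26159.
Under H₀, SE = √(0.21·0.79/604) = √(0.000274669) = 0.01657.
z = (0.26159 − 0.21)/0.01657 = 0.05159/0.01657 = 3.113.
p-value = 2·P(Z > 3.113) ≈ 0.0019. With α = 0.1, reject H₀.

z = 3.113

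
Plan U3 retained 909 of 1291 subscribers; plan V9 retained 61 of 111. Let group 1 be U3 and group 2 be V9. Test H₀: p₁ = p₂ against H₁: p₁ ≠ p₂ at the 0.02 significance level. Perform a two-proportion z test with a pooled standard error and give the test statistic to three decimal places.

p̂₁ = 909/1291 = 0.70411, p̂₂ = 61/111 = 0.54955.
Pooled p̂ = (909+61)/(1291+111) = 970/1402 = 0.69187.
SE = √(0.213186 × 0.0097836) = 0.04567.
z = (0.70411 − 0.54955)/0.04567 = 0.15456/0.04567 = 3.384.
p-value = 2·P(Z > 3.384) ≈ 0.0007, so at α = 0.02 we reject H₀.

z = 3.384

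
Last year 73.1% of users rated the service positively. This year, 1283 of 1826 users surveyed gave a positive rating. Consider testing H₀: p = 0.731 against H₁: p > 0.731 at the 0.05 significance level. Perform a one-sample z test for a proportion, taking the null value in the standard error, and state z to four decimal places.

p̂ = 1283/1826 = 0.702629.
SE = √(p₀(1−p₀)/n) = √(0.19664/1826) = 0.010377.
z = (0.702629 − 0.731)/0.010377 = -0.028371/0.010377 = -2.7340.
p-value = P(Z > -2.734) ≈ 0.9969. With α = 0.05, fail to reject H₀.

z = -2.7340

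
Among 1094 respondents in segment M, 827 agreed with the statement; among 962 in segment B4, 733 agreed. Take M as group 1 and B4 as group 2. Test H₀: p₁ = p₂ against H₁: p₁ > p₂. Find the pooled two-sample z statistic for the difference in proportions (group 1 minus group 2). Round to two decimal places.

z = -0.32

p̂₁ = 827/1094 ≈ 0.7559, p̂₂ = 733/962 ≈ 0.7620.
Pooled p̂ = (827+733)/(1094+962) = 1560/2056 = 0.7588.
SE = √(0.183046 × 0.00195358) = 0.0189.
z = (0.7559 − 0.7620)/0.0189 = -0.0061/0.0189 = -0.32.
p-value = P(Z > -0.318) ≈ 0.6247.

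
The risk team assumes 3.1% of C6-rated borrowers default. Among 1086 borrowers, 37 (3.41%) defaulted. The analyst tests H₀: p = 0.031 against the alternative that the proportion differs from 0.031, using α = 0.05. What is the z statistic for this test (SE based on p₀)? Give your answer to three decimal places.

p̂ = 37/1086 = 0.03407.
SE = √(p₀(1−p₀)/n) = √(0.030039/1086) = 0.00526.
z = (0.03407 − 0.031)/0.00526 = 0.00307/0.00526 = 0.584.
p-value = 2·P(Z > 0.584) ≈ 0.5594; since p > α = 0.05, fail to reject H₀.

z = 0.584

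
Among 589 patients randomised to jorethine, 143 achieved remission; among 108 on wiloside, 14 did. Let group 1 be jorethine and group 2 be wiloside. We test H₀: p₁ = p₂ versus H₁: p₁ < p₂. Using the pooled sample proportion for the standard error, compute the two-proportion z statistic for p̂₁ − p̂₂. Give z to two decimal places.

z = 2.59

p̂₁ = 143/589 ≈ 0.2428, p̂₂ = 14/108 ≈ 0.1296.
Pooled p̂ = (143+14)/(589+108) = 157/697 = 0.2253.
SE = √(0.174513 × 0.0109571) = 0.0437.
z = (0.2428 − 0.1296)/0.0437 = 0.1132/0.0437 = 2.59.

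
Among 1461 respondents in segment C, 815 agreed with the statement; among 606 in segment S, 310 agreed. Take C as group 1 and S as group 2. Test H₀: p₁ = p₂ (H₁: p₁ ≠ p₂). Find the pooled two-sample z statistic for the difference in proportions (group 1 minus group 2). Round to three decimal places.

p̂₁ = 815/1461 = 0.557837, p̂₂ = 310/606 = 0.511551.
Pooled p̂ = (815+310)/(1461+606) = 1125/2067 = 0.544267.
SE = √(0.24804 × 0.00233463) = 0.024064.
z = (0.557837 − 0.511551)/0.024064 = 0.046286/0.024064 = 1.923.

z = 1.923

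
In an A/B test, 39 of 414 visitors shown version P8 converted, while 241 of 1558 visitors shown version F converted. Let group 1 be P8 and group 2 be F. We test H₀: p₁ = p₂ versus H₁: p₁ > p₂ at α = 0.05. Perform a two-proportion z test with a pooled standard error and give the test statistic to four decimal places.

p̂₁ = 39/414 = 0.094203, p̂₂ = 241/1558 = 0.154685.
Pooled p̂ = (39+241)/(414+1558) = 280/1972 = 0.141988.
SE = √(0.121827 × 0.00305731) = 0.019299.
z = (0.094203 − 0.154685)/0.019299 = -0.060482/0.019299 = -3.1339.
p-value = P(Z > -3.134) ≈ 0.9991; since p > α = 0.05, fail to reject H₀.

z = -3.1339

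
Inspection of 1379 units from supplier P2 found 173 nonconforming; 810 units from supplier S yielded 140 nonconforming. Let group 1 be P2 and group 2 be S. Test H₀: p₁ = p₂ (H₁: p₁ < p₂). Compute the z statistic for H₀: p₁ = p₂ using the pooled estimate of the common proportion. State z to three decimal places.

z = -3.058

p̂₁ = 173/1379 ≈ 0.125453, p̂₂ = 140/810 ≈ 0.172840.
Pooled p̂ = (173+140)/(1379+810) = 313/2189 = 0.142988.
SE = √(p̂(1−p̂)(1/n₁+1/n₂)) = √(0.142988·0.857012·0.00195973) = √(0.00024015) = 0.015497.
z = (0.125453 − 0.172840)/0.015497 = -0.047387/0.015497 = -3.058.
p-value = P(Z < -3.058) ≈ 0.0011.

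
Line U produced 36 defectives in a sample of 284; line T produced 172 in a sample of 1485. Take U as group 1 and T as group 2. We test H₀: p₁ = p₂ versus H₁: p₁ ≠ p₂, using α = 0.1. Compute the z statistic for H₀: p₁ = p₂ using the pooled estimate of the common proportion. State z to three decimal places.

p̂₁ = 36/284 = 0.12676, p̂₂ = 172/1485 = 0.11582.
Pooled p̂ = (36+172)/(284+1485) = 208/1769 = 0.11758.
SE = √(p̂(1−p̂)(1/n₁+1/n₂)) = √(0.11758·0.88242·0.00419453) = √(0.000435205) = 0.02086.
z = (0.12676 − 0.11582)/0.02086 = 0.01094/0.02086 = 0.524.
p-value = 2·P(Z > 0.524) ≈ 0.6001; since p > α = 0.1, fail to reject H₀.

z = 0.524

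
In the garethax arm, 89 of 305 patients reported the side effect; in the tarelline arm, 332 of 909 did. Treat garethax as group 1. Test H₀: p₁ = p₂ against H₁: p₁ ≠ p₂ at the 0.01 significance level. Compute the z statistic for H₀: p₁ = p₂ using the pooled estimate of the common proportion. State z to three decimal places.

p̂₁ = 89/305 ≈ 0.29180, p̂₂ = 332/909 ≈ 0.36524.
Pooled p̂ = (89+332)/(305+909) = 421/1214 = 0.34679.
SE = √(p̂(1−p̂)(1/n₁+1/n₂)) = √(0.34679·0.65321·0.0043788) = √(0.000991911) = 0.03149.
z = (0.29180 − 0.36524)/0.03149 = -0.07344/0.03149 = -2.332.
p-value = 2·P(Z > 2.332) ≈ 0.0197; since p > α = 0.01, fail to reject H₀.

z = -2.332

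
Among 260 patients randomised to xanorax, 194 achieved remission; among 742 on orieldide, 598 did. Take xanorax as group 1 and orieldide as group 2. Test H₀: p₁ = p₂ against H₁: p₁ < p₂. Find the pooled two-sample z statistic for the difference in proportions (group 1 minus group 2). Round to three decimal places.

z = -2.038

p̂₁ = 194/260 = 0.74615, p̂₂ = 598/742 = 0.80593.
Pooled p̂ = (194+598)/(260+742) = 792/1002 = 0.79042.
SE = √(0.165657 × 0.00519386) = 0.02933.
z = (0.74615 − 0.80593)/0.02933 = -0.05978/0.02933 = -2.038.
p-value = P(Z < -2.038) ≈ 0.0208.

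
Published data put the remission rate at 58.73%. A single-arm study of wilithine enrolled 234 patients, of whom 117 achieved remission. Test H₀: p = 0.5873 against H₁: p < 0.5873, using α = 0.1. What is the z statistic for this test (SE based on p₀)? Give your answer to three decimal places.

p̂ = 117/234 = 0.50000.
SE = √(p₀(1−p₀)/n) = √(0.24238/234) = 0.03218.
z = (0.50000 − 0.5873)/0.03218 = -0.08730/0.03218 = -2.713.
p-value = P(Z < -2.713) ≈ 0.0033, so at α = 0.1 we reject H₀.

z = -2.713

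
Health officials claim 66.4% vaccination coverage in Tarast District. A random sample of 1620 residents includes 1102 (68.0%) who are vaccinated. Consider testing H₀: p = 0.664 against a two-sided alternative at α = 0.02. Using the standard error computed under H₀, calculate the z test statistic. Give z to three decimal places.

p̂ = 1102/1620 ≈ 0.68025.
Under H₀, SE = √(0.664·0.336/1620) = √(0.000137719) = 0.01174.
z = (0.68025 − 0.664)/0.01174 = 0.01625/0.01174 = 1.384.
p-value = 2·P(Z > 1.384) ≈ 0.1662; since p > α = 0.02, fail to reject H₀.

z = 1.384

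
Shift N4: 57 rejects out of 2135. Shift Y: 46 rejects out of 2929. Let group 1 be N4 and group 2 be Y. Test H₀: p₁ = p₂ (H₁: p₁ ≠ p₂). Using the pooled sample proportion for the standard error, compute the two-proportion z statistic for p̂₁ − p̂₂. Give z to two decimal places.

z = 2.74

p̂₁ = 57/2135 = 0.026698, p̂₂ = 46/2929 = 0.015705.
Pooled p̂ = (57+46)/(2135+2929) = 103/5064 = 0.020340.
SE = √(p̂(1−p̂)(1/n₁+1/n₂)) = √(0.020340·0.979660·0.000809798) = √(1.6136e-05) = 0.004017.
z = (0.026698 − 0.015705)/0.004017 = 0.010993/0.004017 = 2.74.
Two-sided p-value ≈ 2·Φ(−2.737) = 0.0062.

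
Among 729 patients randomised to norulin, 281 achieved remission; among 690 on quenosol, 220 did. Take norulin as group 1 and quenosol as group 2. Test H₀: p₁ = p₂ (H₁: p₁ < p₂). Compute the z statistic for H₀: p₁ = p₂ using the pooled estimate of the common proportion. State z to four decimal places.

z = 2.6244

p̂₁ = 281/729 = 0.385460, p̂₂ = 220/690 = 0.318841.
Pooled p̂ = (281+220)/(729+690) = 501/1419 = 0.353066.
SE = √(0.22841 × 0.00282102) = 0.025384.
z = (0.385460 − 0.318841)/0.025384 = 0.066619/0.025384 = 2.6244.
p-value = P(Z < 2.624) ≈ 0.9957.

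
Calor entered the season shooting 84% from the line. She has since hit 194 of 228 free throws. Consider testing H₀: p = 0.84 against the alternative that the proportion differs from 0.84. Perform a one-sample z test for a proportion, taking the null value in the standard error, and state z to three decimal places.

z = 0.448

p̂ = 194/228 = 0.85088.
Under H₀, SE = √(0.84·0.16/228) = √(0.000589474) = 0.02428.
z = (0.85088 − 0.84)/0.02428 = 0.01088/0.02428 = 0.448.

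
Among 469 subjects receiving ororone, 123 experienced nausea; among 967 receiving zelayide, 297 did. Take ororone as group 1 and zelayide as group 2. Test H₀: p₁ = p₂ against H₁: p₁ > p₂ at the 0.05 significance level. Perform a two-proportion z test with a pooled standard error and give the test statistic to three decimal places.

z = -1.753

p̂₁ = 123/469 = 0.26226, p̂₂ = 297/967 = 0.30714.
Pooled p̂ = (123+297)/(469+967) = 420/1436 = 0.29248.
SE = √(p̂(1−p̂)(1/n₁+1/n₂)) = √(0.29248·0.70752·0.00316632) = √(0.000655223) = 0.02560.
z = (0.26226 − 0.30714)/0.02560 = -0.04488/0.02560 = -1.753.
p-value = P(Z > -1.753) ≈ 0.9602; since p > α = 0.05, fail to reject H₀.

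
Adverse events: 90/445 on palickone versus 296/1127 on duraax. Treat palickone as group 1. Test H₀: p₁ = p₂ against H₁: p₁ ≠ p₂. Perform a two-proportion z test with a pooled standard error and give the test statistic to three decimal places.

p̂₁ = 90/445 = 0.20225, p̂₂ = 296/1127 = 0.26264.
Pooled p̂ = (90+296)/(445+1127) = 386/1572 = 0.24555.
SE = √(p̂(1−p̂)(1/n₁+1/n₂)) = √(0.24555·0.75445·0.0031345) = √(0.000580678) = 0.02410.
z = (0.20225 − 0.26264)/0.02410 = -0.06039/0.02410 = -2.506.
Two-sided p-value ≈ 2·Φ(−2.506) = 0.0122.

z = -2.506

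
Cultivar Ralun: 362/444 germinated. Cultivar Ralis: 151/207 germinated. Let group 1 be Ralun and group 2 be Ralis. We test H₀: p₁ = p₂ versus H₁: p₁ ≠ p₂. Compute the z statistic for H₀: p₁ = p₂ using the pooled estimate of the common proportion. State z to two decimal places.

z = 2.50

p̂₁ = 362/444 ≈ 0.81532, p̂₂ = 151/207 ≈ 0.72947.
Pooled p̂ = (362+151)/(444+207) = 513/651 = 0.78802.
SE = √(0.167045 × 0.00708317) = 0.03440.
z = (0.81532 − 0.72947)/0.03440 = 0.08585/0.03440 = 2.50.
Two-sided p-value ≈ 2·Φ(−2.496) = 0.0126.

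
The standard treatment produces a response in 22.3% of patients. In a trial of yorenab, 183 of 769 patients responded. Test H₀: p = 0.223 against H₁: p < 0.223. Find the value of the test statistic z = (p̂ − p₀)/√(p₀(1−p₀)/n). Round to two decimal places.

z = 1.00

p̂ = 183/769 ≈ 0.2380.
SE = √(p₀(1−p₀)/n) = √(0.17327/769) = 0.0150.
z = (0.2380 − 0.223)/0.0150 = 0.0150/0.0150 = 1.00.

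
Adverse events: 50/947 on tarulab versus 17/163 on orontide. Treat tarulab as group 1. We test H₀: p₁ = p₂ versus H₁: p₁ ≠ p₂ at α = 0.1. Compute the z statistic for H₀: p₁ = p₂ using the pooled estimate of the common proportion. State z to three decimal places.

z = -2.550

p̂₁ = 50/947 = 0.052798, p̂₂ = 17/163 = 0.104294.
Pooled p̂ = (50+17)/(947+163) = 67/1110 = 0.060360.
SE = √(0.056717 × 0.00719094) = 0.020195.
z = (0.052798 − 0.104294)/0.020195 = -0.051496/0.020195 = -2.550.
p-value = 2·P(Z > 2.550) ≈ 0.0108. With α = 0.1, reject H₀.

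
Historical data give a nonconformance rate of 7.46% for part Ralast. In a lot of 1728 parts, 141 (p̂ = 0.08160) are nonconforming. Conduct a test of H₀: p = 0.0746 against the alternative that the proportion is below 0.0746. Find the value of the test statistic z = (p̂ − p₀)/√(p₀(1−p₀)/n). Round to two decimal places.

z = 1.11

p̂ = 141/1728 = 0.0816.
Standard error under H₀: √(0.0746×0.9254/1728) = 0.0063.
z = (0.0816 − 0.0746)/0.0063 = 0.0070/0.0063 = 1.11.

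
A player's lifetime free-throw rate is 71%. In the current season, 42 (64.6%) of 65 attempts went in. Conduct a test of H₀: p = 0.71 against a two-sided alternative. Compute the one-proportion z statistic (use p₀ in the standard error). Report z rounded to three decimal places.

p̂ = 42/65 = 0.646154.
SE = √(p₀(1−p₀)/n) = √(0.2059/65) = 0.056282.
z = (0.646154 − 0.71)/0.056282 = -0.063846/0.056282 = -1.134.

z = -1.134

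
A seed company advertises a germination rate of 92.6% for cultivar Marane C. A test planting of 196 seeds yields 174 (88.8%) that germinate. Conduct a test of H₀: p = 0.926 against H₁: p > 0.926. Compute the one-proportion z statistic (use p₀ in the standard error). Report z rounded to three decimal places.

p̂ = 174/196 ≈ 0.88776.
SE = √(p₀(1−p₀)/n) = √(0.068524/196) = 0.01870.
z = (0.88776 − 0.926)/0.01870 = -0.03824/0.01870 = -2.045.
p-value = P(Z > -2.045) ≈ 0.9796.

z = -2.045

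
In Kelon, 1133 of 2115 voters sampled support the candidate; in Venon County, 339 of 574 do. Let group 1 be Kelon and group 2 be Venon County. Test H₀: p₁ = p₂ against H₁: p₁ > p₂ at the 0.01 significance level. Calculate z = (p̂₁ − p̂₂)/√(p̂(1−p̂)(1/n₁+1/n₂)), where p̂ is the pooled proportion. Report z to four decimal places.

p̂₁ = 1133/2115 ≈ 0.5356974, p̂₂ = 339/574 ≈ 0.5905923.
Pooled p̂ = (1133+339)/(2115+574) = 1472/2689 = 0.5474154.
SE = √(p̂(1−p̂)(1/n₁+1/n₂)) = √(0.5474154·0.4525846·0.00221497) = √(0.000548764) = 0.0234257.
z = (0.5356974 − 0.5905923)/0.0234257 = -0.0548949/0.0234257 = -2.3434.
p-value = P(Z > -2.343) ≈ 0.9904. With α = 0.01, fail to reject H₀.

z = -2.3434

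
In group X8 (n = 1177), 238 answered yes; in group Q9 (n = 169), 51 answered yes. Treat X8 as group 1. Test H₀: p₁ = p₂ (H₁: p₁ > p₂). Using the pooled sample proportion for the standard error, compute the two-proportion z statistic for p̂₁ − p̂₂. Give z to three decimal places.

p̂₁ = 238/1177 ≈ 0.20221, p̂₂ = 51/169 ≈ 0.30178.
Pooled p̂ = (238+51)/(1177+169) = 289/1346 = 0.21471.
SE = √(0.16861 × 0.00676678) = 0.03378.
z = (0.20221 − 0.30178)/0.03378 = -0.09957/0.03378 = -2.948.
p-value = P(Z > -2.948) ≈ 0.9984.

z = -2.948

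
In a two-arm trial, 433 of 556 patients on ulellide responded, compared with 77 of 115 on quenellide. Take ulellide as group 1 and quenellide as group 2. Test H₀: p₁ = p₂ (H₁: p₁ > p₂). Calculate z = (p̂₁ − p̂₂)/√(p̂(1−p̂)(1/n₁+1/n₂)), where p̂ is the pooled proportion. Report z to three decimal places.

p̂₁ = 433/556 ≈ 0.77878, p̂₂ = 77/115 ≈ 0.66957.
Pooled p̂ = (433+77)/(556+115) = 510/671 = 0.76006.
SE = √(0.182369 × 0.0104942) = 0.04375.
z = (0.77878 − 0.66957)/0.04375 = 0.10921/0.04375 = 2.496.
p-value = P(Z > 2.496) ≈ 0.0063.

z = 2.496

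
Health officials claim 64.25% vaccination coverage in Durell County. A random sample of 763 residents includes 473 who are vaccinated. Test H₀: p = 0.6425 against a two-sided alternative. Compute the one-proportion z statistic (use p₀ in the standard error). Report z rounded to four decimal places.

p̂ = 473/763 = 0.619921.
SE = √(p₀(1−p₀)/n) = √(0.22969/763) = 0.017351.
z = (0.619921 − 0.6425)/0.017351 = -0.022579/0.017351 = -1.3013.
p-value = 2·P(Z > 1.301) ≈ 0.1931.

z = -1.3013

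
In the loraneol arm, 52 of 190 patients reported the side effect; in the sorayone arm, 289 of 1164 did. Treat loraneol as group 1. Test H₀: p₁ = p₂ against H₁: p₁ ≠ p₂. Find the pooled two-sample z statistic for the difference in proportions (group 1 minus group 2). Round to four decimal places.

z = 0.7479

p̂₁ = 52/190 ≈ 0.273684, p̂₂ = 289/1164 ≈ 0.248282.
Pooled p̂ = (52+289)/(190+1164) = 341/1354 = 0.251846.
SE = √(0.18842 × 0.00612226) = 0.033964.
z = (0.273684 − 0.248282)/0.033964 = 0.025402/0.033964 = 0.7479.
p-value = 2·P(Z > 0.748) ≈ 0.4545.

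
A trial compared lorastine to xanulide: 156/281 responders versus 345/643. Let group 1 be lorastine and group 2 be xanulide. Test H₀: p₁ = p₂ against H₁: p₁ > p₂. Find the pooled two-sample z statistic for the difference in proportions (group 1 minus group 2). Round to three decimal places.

z = 0.522

p̂₁ = 156/281 ≈ 0.55516, p̂₂ = 345/643 ≈ 0.53655.
Pooled p̂ = (156+345)/(281+643) = 501/924 = 0.54221.
SE = √(p̂(1−p̂)(1/n₁+1/n₂)) = √(0.54221·0.45779·0.00511393) = √(0.00126937) = 0.03563.
z = (0.55516 − 0.53655)/0.03563 = 0.01861/0.03563 = 0.522.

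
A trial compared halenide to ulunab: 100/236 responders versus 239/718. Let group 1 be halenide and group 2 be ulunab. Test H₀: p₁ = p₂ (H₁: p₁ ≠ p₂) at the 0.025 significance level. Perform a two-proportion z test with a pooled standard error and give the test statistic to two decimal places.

p̂₁ = 100/236 = 0.4237, p̂₂ = 239/718 = 0.3329.
Pooled p̂ = (100+239)/(236+718) = 339/954 = 0.3553.
SE = √(p̂(1−p̂)(1/n₁+1/n₂)) = √(0.3553·0.6447·0.00563005) = √(0.0012897) = 0.0359.
z = (0.4237 − 0.3329)/0.0359 = 0.0908/0.0359 = 2.53.
p-value = 2·P(Z > 2.530) ≈ 0.0114. With α = 0.025, reject H₀.

z = 2.53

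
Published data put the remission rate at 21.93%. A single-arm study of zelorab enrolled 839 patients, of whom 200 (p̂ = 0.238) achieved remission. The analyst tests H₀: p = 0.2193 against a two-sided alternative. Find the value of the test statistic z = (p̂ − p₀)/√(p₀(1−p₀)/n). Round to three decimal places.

z = 1.336

p̂ = 200/839 = 0.238379.
Standard error under H₀: √(0.2193×0.7807/839) = 0.014285.
z = (0.238379 − 0.2193)/0.014285 = 0.019079/0.014285 = 1.336.
Two-sided p-value ≈ 2·Φ(−1.336) = 0.1817.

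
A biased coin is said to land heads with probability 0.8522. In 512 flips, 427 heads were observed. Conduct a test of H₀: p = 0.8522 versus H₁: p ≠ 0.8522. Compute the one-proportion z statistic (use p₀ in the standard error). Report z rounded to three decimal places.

z = -1.161

p̂ = 427/512 ≈ 0.833984.
Under H₀, SE = √(0.8522·0.1478/512) = √(0.000246006) = 0.015685.
z = (0.833984 − 0.8522)/0.015685 = -0.018216/0.015685 = -1.161.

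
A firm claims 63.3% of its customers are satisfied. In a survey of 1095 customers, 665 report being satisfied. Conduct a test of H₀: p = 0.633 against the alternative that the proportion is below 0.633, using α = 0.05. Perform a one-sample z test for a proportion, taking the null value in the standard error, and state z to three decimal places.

z = -1.764

p̂ = 665/1095 ≈ 0.607306.
Standard error under H₀: √(0.633×0.367/1095) = 0.014566.
z = (0.607306 − 0.633)/0.014566 = -0.025694/0.014566 = -1.764.
p-value = P(Z < -1.764) ≈ 0.0389, so at α = 0.05 we reject H₀.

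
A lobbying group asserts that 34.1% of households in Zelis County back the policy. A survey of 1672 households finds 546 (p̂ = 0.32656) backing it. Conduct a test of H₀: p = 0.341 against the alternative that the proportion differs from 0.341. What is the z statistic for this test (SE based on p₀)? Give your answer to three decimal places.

z = -1.246

p̂ = 546/1672 = 0.32656.
SE = √(p₀(1−p₀)/n) = √(0.22472/1672) = 0.01159.
z = (0.32656 − 0.341)/0.01159 = -0.01444/0.01159 = -1.246.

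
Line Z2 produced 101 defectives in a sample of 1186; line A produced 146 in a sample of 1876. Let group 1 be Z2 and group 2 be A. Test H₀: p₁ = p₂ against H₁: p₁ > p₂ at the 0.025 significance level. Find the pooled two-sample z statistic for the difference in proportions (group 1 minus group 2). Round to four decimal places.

p̂₁ = 101/1186 = 0.085160, p̂₂ = 146/1876 = 0.077825.
Pooled p̂ = (101+146)/(1186+1876) = 247/3062 = 0.080666.
SE = √(0.0741592 × 0.00137622) = 0.010102.
z = (0.085160 − 0.077825)/0.010102 = 0.007335/0.010102 = 0.7261.
p-value = P(Z > 0.726) ≈ 0.2339. With α = 0.025, fail to reject H₀.

z = 0.7261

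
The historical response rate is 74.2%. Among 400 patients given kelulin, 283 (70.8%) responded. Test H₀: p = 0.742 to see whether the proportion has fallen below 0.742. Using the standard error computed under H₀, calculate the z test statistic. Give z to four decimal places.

p̂ = 283/400 = 0.707500.
Under H₀, SE = √(0.742·0.258/400) = √(0.00047859) = 0.021877.
z = (0.707500 − 0.742)/0.021877 = -0.034500/0.021877 = -1.5770.
p-value = P(Z < -1.577) ≈ 0.0574.

z = -1.5770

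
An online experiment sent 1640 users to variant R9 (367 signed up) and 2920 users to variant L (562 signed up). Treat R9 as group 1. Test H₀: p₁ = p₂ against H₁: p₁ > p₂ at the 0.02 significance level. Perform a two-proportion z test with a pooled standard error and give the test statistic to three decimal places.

z = 2.520

p̂₁ = 367/1640 ≈ 0.2237805, p̂₂ = 562/2920 ≈ 0.1924658.
Pooled p̂ = (367+562)/(1640+2920) = 929/4560 = 0.2037281.
SE = √(0.162223 × 0.000952222) = 0.0124287.
z = (0.2237805 − 0.1924658)/0.0124287 = 0.0313147/0.0124287 = 2.520.
p-value = P(Z > 2.520) ≈ 0.0059. With α = 0.02, reject H₀.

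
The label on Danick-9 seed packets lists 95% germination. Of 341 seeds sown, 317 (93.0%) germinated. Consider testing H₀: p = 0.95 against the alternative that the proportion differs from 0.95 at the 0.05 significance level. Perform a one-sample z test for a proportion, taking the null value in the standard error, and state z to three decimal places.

p̂ = 317/341 ≈ 0.92962.
Under H₀, SE = √(0.95·0.05/341) = √(0.000139296) = 0.01180.
z = (0.92962 − 0.95)/0.01180 = -0.02038/0.01180 = -1.727.
Two-sided p-value ≈ 2·Φ(−1.727) = 0.0842. With α = 0.05, fail to reject H₀.

z = -1.727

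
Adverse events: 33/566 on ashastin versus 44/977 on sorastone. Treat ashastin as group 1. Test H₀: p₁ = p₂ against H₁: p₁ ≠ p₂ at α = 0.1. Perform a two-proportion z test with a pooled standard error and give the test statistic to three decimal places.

p̂₁ = 33/566 = 0.058304, p̂₂ = 44/977 = 0.045036.
Pooled p̂ = (33+44)/(566+977) = 77/1543 = 0.049903.
SE = √(p̂(1−p̂)(1/n₁+1/n₂)) = √(0.049903·0.950097·0.00279033) = √(0.000132296) = 0.011502.
z = (0.058304 − 0.045036)/0.011502 = 0.013268/0.011502 = 1.154.
p-value = 2·P(Z > 1.154) ≈ 0.2487; since p > α = 0.1, fail to reject H₀.

z = 1.154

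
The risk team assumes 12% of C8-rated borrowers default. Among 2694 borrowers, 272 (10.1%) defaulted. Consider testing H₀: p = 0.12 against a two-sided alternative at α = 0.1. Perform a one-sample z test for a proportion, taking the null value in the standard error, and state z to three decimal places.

p̂ = 272/2694 = 0.10097.
Under H₀, SE = √(0.12·0.88/2694) = √(3.91982e-05) = 0.00626.
z = (0.10097 − 0.12)/0.00626 = -0.01903/0.00626 = -3.040.
p-value = 2·P(Z > 3.040) ≈ 0.0024; since p < α = 0.1, reject H₀.

z = -3.040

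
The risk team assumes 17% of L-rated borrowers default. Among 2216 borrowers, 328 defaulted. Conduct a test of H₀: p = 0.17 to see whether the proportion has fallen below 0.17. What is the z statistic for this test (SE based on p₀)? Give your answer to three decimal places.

p̂ = 328/2216 ≈ 0.148014.
Standard error under H₀: √(0.17×0.83/2216) = 0.007980.
z = (0.148014 − 0.17)/0.007980 = -0.021986/0.007980 = -2.755.
p-value = P(Z < -2.755) ≈ 0.0029.

z = -2.755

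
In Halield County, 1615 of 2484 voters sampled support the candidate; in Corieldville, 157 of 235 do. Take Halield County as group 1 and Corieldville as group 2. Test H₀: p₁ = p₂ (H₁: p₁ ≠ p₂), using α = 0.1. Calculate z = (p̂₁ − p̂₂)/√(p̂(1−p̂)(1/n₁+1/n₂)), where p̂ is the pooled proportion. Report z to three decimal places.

p̂₁ = 1615/2484 = 0.65016, p̂₂ = 157/235 = 0.66809.
Pooled p̂ = (1615+157)/(2484+235) = 1772/2719 = 0.65171.
SE = √(0.226984 × 0.0046579) = 0.03252.
z = (0.65016 − 0.66809)/0.03252 = -0.01793/0.03252 = -0.551.
Two-sided p-value ≈ 2·Φ(−0.551) = 0.5815. With α = 0.1, fail to reject H₀.

z = -0.551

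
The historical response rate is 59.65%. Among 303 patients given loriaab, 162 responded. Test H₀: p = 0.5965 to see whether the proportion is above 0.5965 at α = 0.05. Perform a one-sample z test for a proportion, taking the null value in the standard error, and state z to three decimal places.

p̂ = 162/303 ≈ 0.534653.
Under H₀, SE = √(0.5965·0.4035/303) = √(0.000794349) = 0.028184.
z = (0.534653 − 0.5965)/0.028184 = -0.061847/0.028184 = -2.194.
p-value = P(Z > -2.194) ≈ 0.9859; since p > α = 0.05, fail to reject H₀.

z = -2.194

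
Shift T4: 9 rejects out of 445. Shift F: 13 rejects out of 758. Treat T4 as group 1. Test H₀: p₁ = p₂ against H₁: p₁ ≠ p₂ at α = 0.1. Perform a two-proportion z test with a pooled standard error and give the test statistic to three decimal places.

z = 0.384

p̂₁ = 9/445 ≈ 0.02022, p̂₂ = 13/758 ≈ 0.01715.
Pooled p̂ = (9+13)/(445+758) = 22/1203 = 0.01829.
SE = √(p̂(1−p̂)(1/n₁+1/n₂)) = √(0.01829·0.98171·0.00356645) = √(6.40291e-05) = 0.00800.
z = (0.02022 − 0.01715)/0.00800 = 0.00307/0.00800 = 0.384.
Two-sided p-value ≈ 2·Φ(−0.384) = 0.7008, so at α = 0.1 we fail to reject H₀.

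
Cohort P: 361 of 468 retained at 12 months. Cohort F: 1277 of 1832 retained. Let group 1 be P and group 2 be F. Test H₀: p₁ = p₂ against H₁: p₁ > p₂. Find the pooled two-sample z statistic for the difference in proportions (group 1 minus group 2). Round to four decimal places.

p̂₁ = 361/468 ≈ 0.771368, p̂₂ = 1277/1832 ≈ 0.697052.
Pooled p̂ = (361+1277)/(468+1832) = 1638/2300 = 0.712174.
SE = √(p̂(1−p̂)(1/n₁+1/n₂)) = √(0.712174·0.287826·0.0026826) = √(0.000549886) = 0.023450.
z = (0.771368 − 0.697052)/0.023450 = 0.074316/0.023450 = 3.1691.

z = 3.1691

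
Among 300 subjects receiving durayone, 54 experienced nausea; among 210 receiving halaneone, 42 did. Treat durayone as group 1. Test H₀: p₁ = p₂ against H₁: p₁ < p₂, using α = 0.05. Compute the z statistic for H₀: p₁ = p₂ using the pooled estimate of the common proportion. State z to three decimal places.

z = -0.569

p̂₁ = 54/300 ≈ 0.18000, p̂₂ = 42/210 ≈ 0.20000.
Pooled p̂ = (54+42)/(300+210) = 96/510 = 0.18824.
SE = √(p̂(1−p̂)(1/n₁+1/n₂)) = √(0.18824·0.81176·0.00809524) = √(0.00123697) = 0.03517.
z = (0.18000 − 0.20000)/0.03517 = -0.02000/0.03517 = -0.569.
p-value = P(Z < -0.569) ≈ 0.2848, so at α = 0.05 we fail to reject H₀.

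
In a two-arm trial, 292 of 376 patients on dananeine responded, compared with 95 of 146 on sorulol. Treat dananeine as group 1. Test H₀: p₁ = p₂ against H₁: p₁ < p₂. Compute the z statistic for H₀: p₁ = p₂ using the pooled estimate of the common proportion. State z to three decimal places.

z = 2.949

p̂₁ = 292/376 ≈ 0.77660, p̂₂ = 95/146 ≈ 0.65068.
Pooled p̂ = (292+95)/(376+146) = 387/522 = 0.74138.
SE = √(p̂(1−p̂)(1/n₁+1/n₂)) = √(0.74138·0.25862·0.00950889) = √(0.0018232) = 0.04270.
z = (0.77660 − 0.65068)/0.04270 = 0.12592/0.04270 = 2.949.
p-value = P(Z < 2.949) ≈ 0.9984.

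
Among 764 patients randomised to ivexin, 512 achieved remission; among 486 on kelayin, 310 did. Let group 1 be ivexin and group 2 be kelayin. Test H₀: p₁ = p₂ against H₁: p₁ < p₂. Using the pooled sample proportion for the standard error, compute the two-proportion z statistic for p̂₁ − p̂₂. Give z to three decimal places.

z = 1.173

p̂₁ = 512/764 ≈ 0.67016, p̂₂ = 310/486 ≈ 0.63786.
Pooled p̂ = (512+310)/(764+486) = 822/1250 = 0.65760.
SE = √(p̂(1−p̂)(1/n₁+1/n₂)) = √(0.65760·0.34240·0.00336651) = √(0.000758012) = 0.02753.
z = (0.67016 − 0.63786)/0.02753 = 0.03230/0.02753 = 1.173.
p-value = P(Z < 1.173) ≈ 0.8796.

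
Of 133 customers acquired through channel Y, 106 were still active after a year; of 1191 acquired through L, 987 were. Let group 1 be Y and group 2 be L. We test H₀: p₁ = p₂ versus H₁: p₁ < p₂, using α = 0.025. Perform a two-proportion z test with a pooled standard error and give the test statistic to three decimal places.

z = -0.914

p̂₁ = 106/133 ≈ 0.79699, p̂₂ = 987/1191 ≈ 0.82872.
Pooled p̂ = (106+987)/(133+1191) = 1093/1324 = 0.82553.
SE = √(0.144031 × 0.00835843) = 0.03470.
z = (0.79699 − 0.82872)/0.03470 = -0.03173/0.03470 = -0.914.
p-value = P(Z < -0.914) ≈ 0.1803; since p > α = 0.025, fail to reject H₀.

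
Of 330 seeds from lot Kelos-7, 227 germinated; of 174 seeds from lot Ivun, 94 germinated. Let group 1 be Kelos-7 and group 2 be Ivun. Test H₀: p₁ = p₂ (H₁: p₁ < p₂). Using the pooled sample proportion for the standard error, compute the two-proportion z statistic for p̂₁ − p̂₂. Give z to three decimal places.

p̂₁ = 227/330 = 0.68788, p̂₂ = 94/174 = 0.54023.
Pooled p̂ = (227+94)/(330+174) = 321/504 = 0.63690.
SE = √(0.231257 × 0.00877743) = 0.04505.
z = (0.68788 − 0.54023)/0.04505 = 0.14765/0.04505 = 3.277.
p-value = P(Z < 3.277) ≈ 0.9995.

z = 3.277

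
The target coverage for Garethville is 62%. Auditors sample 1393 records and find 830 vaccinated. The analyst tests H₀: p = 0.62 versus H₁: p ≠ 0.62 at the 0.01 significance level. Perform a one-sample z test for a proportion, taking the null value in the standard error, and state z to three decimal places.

z = -1.858

p̂ = 830/1393 = 0.595836.
Under H₀, SE = √(0.62·0.38/1393) = √(0.000169131) = 0.013005.
z = (0.595836 − 0.62)/0.013005 = -0.024164/0.013005 = -1.858.
p-value = 2·P(Z > 1.858) ≈ 0.0632. With α = 0.01, fail to reject H₀.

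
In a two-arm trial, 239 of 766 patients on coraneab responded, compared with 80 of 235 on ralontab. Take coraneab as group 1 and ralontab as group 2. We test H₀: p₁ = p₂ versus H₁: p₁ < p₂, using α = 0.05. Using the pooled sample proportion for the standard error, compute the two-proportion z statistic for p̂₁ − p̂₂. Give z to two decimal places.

z = -0.82

p̂₁ = 239/766 ≈ 0.3120, p̂₂ = 80/235 ≈ 0.3404.
Pooled p̂ = (239+80)/(766+235) = 319/1001 = 0.3187.
SE = √(0.217124 × 0.0055608) = 0.0347.
z = (0.3120 − 0.3404)/0.0347 = -0.0284/0.0347 = -0.82.
p-value = P(Z < -0.818) ≈ 0.2067. With α = 0.05, fail to reject H₀.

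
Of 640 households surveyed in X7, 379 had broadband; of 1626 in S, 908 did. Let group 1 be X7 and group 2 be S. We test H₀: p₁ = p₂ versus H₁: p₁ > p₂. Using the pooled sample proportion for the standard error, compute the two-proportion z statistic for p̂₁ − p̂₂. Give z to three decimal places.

p̂₁ = 379/640 ≈ 0.592187, p̂₂ = 908/1626 ≈ 0.558426.
Pooled p̂ = (379+908)/(640+1626) = 1287/2266 = 0.567961.
SE = √(0.245381 × 0.00217751) = 0.023115.
z = (0.592187 − 0.558426)/0.023115 = 0.033761/0.023115 = 1.461.

z = 1.461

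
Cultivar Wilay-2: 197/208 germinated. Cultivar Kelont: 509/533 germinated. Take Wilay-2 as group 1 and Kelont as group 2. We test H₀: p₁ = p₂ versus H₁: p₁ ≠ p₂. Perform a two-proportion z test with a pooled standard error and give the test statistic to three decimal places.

z = -0.453

p̂₁ = 197/208 ≈ 0.94712, p̂₂ = 509/533 ≈ 0.95497.
Pooled p̂ = (197+509)/(208+533) = 706/741 = 0.95277.
SE = √(p̂(1−p̂)(1/n₁+1/n₂)) = √(0.95277·0.04723·0.00668386) = √(0.00030079) = 0.01734.
z = (0.94712 − 0.95497)/0.01734 = -0.00785/0.01734 = -0.453.
Two-sided p-value ≈ 2·Φ(−0.453) = 0.6506.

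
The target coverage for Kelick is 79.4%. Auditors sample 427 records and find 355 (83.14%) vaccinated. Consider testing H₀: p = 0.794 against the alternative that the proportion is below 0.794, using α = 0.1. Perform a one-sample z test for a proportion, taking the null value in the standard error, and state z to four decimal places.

p̂ = 355/427 = 0.831382.
Standard error under H₀: √(0.794×0.206/427) = 0.019572.
z = (0.831382 − 0.794)/0.019572 = 0.037382/0.019572 = 1.9100.
p-value = P(Z < 1.910) ≈ 0.9719. With α = 0.1, fail to reject H₀.

z = 1.9100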